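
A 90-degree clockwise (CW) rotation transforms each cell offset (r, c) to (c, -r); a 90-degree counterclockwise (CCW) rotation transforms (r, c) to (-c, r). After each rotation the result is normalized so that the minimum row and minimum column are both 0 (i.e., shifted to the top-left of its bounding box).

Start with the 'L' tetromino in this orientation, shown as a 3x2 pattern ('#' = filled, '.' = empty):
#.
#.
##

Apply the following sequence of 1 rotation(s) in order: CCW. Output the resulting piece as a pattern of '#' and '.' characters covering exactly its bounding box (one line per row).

Start:
#.
#.
##
After rotation 1 (CCW):
..#
###

Answer: ..#
###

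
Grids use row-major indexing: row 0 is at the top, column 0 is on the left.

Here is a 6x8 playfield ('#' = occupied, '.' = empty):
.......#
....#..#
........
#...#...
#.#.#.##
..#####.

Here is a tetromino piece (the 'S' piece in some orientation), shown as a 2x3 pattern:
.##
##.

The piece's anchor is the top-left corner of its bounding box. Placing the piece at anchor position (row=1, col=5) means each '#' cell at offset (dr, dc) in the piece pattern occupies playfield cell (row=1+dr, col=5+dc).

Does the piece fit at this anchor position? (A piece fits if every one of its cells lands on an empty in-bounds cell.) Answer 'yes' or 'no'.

Check each piece cell at anchor (1, 5):
  offset (0,1) -> (1,6): empty -> OK
  offset (0,2) -> (1,7): occupied ('#') -> FAIL
  offset (1,0) -> (2,5): empty -> OK
  offset (1,1) -> (2,6): empty -> OK
All cells valid: no

Answer: no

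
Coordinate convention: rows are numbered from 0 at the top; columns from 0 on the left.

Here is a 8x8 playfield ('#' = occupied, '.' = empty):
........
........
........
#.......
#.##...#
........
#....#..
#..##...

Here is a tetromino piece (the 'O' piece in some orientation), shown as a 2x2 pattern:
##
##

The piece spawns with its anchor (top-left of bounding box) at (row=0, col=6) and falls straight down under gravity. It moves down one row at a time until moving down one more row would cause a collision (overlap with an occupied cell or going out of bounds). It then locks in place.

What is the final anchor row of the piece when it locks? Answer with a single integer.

Spawn at (row=0, col=6). Try each row:
  row 0: fits
  row 1: fits
  row 2: fits
  row 3: blocked -> lock at row 2

Answer: 2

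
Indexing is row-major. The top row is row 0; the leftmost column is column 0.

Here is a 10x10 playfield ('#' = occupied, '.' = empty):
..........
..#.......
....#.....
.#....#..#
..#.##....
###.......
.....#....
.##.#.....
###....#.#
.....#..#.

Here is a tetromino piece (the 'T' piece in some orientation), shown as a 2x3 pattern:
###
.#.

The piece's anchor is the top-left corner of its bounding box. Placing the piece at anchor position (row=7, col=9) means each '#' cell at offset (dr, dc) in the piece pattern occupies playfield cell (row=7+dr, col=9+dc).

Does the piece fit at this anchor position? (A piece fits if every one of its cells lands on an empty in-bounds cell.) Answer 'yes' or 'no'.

Answer: no

Derivation:
Check each piece cell at anchor (7, 9):
  offset (0,0) -> (7,9): empty -> OK
  offset (0,1) -> (7,10): out of bounds -> FAIL
  offset (0,2) -> (7,11): out of bounds -> FAIL
  offset (1,1) -> (8,10): out of bounds -> FAIL
All cells valid: no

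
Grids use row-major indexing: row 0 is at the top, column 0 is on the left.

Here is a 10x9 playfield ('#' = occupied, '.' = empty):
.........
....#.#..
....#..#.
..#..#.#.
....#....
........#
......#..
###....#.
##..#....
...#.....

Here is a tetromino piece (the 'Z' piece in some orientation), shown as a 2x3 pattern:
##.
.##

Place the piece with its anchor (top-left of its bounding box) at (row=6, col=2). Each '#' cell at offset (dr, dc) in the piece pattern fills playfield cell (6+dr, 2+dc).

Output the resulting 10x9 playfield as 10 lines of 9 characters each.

Answer: .........
....#.#..
....#..#.
..#..#.#.
....#....
........#
..##..#..
#####..#.
##..#....
...#.....

Derivation:
Fill (6+0,2+0) = (6,2)
Fill (6+0,2+1) = (6,3)
Fill (6+1,2+1) = (7,3)
Fill (6+1,2+2) = (7,4)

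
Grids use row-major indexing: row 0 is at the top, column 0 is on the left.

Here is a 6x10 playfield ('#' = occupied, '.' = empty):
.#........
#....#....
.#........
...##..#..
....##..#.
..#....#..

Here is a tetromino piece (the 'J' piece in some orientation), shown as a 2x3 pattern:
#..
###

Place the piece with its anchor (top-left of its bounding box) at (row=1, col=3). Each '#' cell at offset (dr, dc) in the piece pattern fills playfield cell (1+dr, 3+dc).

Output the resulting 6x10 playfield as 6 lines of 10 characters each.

Answer: .#........
#..#.#....
.#.###....
...##..#..
....##..#.
..#....#..

Derivation:
Fill (1+0,3+0) = (1,3)
Fill (1+1,3+0) = (2,3)
Fill (1+1,3+1) = (2,4)
Fill (1+1,3+2) = (2,5)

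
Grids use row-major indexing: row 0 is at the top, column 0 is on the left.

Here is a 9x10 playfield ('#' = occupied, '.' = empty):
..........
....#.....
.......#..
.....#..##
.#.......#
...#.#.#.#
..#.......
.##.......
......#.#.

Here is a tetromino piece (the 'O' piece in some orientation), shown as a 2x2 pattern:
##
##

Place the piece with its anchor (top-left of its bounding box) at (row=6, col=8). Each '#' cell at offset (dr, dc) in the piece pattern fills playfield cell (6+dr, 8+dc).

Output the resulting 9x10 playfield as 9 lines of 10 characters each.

Answer: ..........
....#.....
.......#..
.....#..##
.#.......#
...#.#.#.#
..#.....##
.##.....##
......#.#.

Derivation:
Fill (6+0,8+0) = (6,8)
Fill (6+0,8+1) = (6,9)
Fill (6+1,8+0) = (7,8)
Fill (6+1,8+1) = (7,9)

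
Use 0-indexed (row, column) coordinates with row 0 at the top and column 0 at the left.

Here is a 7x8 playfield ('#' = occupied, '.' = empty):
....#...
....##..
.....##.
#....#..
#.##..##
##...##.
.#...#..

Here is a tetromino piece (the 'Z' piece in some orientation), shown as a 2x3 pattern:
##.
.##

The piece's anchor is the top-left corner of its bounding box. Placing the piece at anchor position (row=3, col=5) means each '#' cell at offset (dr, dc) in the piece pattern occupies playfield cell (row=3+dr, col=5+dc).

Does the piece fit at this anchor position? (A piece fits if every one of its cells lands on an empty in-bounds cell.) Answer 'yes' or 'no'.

Check each piece cell at anchor (3, 5):
  offset (0,0) -> (3,5): occupied ('#') -> FAIL
  offset (0,1) -> (3,6): empty -> OK
  offset (1,1) -> (4,6): occupied ('#') -> FAIL
  offset (1,2) -> (4,7): occupied ('#') -> FAIL
All cells valid: no

Answer: no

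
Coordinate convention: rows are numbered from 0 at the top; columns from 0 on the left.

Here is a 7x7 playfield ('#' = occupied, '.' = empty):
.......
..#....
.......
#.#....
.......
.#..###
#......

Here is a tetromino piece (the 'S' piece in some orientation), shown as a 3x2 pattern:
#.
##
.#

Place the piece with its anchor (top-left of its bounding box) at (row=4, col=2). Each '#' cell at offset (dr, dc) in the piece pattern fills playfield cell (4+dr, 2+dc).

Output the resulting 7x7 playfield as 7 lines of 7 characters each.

Fill (4+0,2+0) = (4,2)
Fill (4+1,2+0) = (5,2)
Fill (4+1,2+1) = (5,3)
Fill (4+2,2+1) = (6,3)

Answer: .......
..#....
.......
#.#....
..#....
.######
#..#...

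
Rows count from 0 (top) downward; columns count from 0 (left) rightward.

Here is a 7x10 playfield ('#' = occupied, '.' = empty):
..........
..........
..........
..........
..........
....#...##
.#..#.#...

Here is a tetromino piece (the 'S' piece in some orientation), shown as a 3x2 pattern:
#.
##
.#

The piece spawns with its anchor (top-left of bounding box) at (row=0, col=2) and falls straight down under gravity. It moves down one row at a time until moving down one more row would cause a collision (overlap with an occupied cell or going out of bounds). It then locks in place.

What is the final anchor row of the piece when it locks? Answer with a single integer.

Answer: 4

Derivation:
Spawn at (row=0, col=2). Try each row:
  row 0: fits
  row 1: fits
  row 2: fits
  row 3: fits
  row 4: fits
  row 5: blocked -> lock at row 4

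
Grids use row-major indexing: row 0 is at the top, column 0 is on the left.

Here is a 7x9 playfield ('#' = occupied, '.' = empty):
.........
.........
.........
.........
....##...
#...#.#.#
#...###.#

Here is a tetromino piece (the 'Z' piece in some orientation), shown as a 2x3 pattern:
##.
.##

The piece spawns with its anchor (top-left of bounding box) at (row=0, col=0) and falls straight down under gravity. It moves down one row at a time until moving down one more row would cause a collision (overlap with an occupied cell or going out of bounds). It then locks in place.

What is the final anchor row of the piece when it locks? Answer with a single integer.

Spawn at (row=0, col=0). Try each row:
  row 0: fits
  row 1: fits
  row 2: fits
  row 3: fits
  row 4: fits
  row 5: blocked -> lock at row 4

Answer: 4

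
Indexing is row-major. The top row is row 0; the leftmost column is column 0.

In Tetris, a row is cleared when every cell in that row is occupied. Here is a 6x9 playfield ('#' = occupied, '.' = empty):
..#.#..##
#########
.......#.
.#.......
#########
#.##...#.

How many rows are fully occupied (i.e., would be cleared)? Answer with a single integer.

Check each row:
  row 0: 5 empty cells -> not full
  row 1: 0 empty cells -> FULL (clear)
  row 2: 8 empty cells -> not full
  row 3: 8 empty cells -> not full
  row 4: 0 empty cells -> FULL (clear)
  row 5: 5 empty cells -> not full
Total rows cleared: 2

Answer: 2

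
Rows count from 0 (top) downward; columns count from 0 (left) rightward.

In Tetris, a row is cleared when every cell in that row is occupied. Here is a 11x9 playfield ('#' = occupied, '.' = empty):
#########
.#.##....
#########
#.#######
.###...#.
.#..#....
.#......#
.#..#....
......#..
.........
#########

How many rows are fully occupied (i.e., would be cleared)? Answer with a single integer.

Answer: 3

Derivation:
Check each row:
  row 0: 0 empty cells -> FULL (clear)
  row 1: 6 empty cells -> not full
  row 2: 0 empty cells -> FULL (clear)
  row 3: 1 empty cell -> not full
  row 4: 5 empty cells -> not full
  row 5: 7 empty cells -> not full
  row 6: 7 empty cells -> not full
  row 7: 7 empty cells -> not full
  row 8: 8 empty cells -> not full
  row 9: 9 empty cells -> not full
  row 10: 0 empty cells -> FULL (clear)
Total rows cleared: 3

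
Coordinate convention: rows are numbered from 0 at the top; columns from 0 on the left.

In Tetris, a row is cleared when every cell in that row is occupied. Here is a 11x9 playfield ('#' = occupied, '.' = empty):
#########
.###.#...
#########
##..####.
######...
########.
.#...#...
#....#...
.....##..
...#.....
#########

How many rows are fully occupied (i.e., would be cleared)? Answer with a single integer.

Check each row:
  row 0: 0 empty cells -> FULL (clear)
  row 1: 5 empty cells -> not full
  row 2: 0 empty cells -> FULL (clear)
  row 3: 3 empty cells -> not full
  row 4: 3 empty cells -> not full
  row 5: 1 empty cell -> not full
  row 6: 7 empty cells -> not full
  row 7: 7 empty cells -> not full
  row 8: 7 empty cells -> not full
  row 9: 8 empty cells -> not full
  row 10: 0 empty cells -> FULL (clear)
Total rows cleared: 3

Answer: 3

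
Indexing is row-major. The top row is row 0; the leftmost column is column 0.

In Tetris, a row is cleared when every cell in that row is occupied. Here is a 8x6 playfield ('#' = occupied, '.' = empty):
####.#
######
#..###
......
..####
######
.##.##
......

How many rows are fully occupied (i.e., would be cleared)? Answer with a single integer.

Check each row:
  row 0: 1 empty cell -> not full
  row 1: 0 empty cells -> FULL (clear)
  row 2: 2 empty cells -> not full
  row 3: 6 empty cells -> not full
  row 4: 2 empty cells -> not full
  row 5: 0 empty cells -> FULL (clear)
  row 6: 2 empty cells -> not full
  row 7: 6 empty cells -> not full
Total rows cleared: 2

Answer: 2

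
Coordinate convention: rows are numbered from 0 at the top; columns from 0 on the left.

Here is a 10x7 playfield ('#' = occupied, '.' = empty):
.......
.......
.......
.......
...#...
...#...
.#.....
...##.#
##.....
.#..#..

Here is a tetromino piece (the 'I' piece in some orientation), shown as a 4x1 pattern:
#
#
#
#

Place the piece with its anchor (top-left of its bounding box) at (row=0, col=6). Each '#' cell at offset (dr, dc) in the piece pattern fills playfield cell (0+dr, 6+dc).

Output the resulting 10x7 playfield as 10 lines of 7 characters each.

Answer: ......#
......#
......#
......#
...#...
...#...
.#.....
...##.#
##.....
.#..#..

Derivation:
Fill (0+0,6+0) = (0,6)
Fill (0+1,6+0) = (1,6)
Fill (0+2,6+0) = (2,6)
Fill (0+3,6+0) = (3,6)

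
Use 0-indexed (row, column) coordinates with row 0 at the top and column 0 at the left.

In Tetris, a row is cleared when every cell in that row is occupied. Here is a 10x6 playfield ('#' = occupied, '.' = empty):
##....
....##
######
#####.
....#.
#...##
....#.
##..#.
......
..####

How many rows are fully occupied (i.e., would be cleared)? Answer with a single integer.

Check each row:
  row 0: 4 empty cells -> not full
  row 1: 4 empty cells -> not full
  row 2: 0 empty cells -> FULL (clear)
  row 3: 1 empty cell -> not full
  row 4: 5 empty cells -> not full
  row 5: 3 empty cells -> not full
  row 6: 5 empty cells -> not full
  row 7: 3 empty cells -> not full
  row 8: 6 empty cells -> not full
  row 9: 2 empty cells -> not full
Total rows cleared: 1

Answer: 1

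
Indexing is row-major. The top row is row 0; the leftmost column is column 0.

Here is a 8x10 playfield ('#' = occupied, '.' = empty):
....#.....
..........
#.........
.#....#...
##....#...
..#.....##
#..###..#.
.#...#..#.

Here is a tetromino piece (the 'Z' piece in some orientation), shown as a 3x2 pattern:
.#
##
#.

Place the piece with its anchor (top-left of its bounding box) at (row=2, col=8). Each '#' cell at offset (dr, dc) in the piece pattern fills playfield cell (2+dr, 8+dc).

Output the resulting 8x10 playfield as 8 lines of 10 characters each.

Answer: ....#.....
..........
#........#
.#....#.##
##....#.#.
..#.....##
#..###..#.
.#...#..#.

Derivation:
Fill (2+0,8+1) = (2,9)
Fill (2+1,8+0) = (3,8)
Fill (2+1,8+1) = (3,9)
Fill (2+2,8+0) = (4,8)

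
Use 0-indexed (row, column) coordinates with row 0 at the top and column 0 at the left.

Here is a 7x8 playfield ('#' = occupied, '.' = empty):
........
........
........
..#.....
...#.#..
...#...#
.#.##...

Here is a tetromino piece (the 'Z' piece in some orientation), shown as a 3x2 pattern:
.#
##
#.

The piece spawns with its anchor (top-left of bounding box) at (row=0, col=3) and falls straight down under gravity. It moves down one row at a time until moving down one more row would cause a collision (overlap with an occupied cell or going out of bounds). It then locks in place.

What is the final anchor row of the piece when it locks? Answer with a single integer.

Answer: 1

Derivation:
Spawn at (row=0, col=3). Try each row:
  row 0: fits
  row 1: fits
  row 2: blocked -> lock at row 1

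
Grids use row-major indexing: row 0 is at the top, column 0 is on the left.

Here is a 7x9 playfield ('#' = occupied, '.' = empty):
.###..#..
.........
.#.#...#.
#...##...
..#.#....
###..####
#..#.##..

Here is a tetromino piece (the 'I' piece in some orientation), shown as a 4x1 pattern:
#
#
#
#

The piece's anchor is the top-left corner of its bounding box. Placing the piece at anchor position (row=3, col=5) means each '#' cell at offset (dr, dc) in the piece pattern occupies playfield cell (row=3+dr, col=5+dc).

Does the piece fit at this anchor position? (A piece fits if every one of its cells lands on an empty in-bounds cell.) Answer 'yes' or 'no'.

Check each piece cell at anchor (3, 5):
  offset (0,0) -> (3,5): occupied ('#') -> FAIL
  offset (1,0) -> (4,5): empty -> OK
  offset (2,0) -> (5,5): occupied ('#') -> FAIL
  offset (3,0) -> (6,5): occupied ('#') -> FAIL
All cells valid: no

Answer: no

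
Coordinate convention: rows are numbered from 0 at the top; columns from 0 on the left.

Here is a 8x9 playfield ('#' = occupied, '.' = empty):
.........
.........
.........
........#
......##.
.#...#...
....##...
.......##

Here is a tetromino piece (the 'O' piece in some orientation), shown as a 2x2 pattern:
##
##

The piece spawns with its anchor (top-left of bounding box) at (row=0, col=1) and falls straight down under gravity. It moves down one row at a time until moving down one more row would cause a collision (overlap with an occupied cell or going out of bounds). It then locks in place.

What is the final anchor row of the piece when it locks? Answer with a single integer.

Answer: 3

Derivation:
Spawn at (row=0, col=1). Try each row:
  row 0: fits
  row 1: fits
  row 2: fits
  row 3: fits
  row 4: blocked -> lock at row 3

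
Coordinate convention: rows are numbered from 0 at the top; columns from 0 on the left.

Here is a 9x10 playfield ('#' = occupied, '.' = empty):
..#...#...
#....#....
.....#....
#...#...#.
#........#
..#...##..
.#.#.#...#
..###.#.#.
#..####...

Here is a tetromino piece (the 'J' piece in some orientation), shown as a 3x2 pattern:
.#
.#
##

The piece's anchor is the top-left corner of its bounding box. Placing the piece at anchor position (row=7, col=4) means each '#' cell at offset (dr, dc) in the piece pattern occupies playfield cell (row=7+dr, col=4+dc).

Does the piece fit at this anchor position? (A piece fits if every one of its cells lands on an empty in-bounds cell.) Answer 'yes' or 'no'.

Check each piece cell at anchor (7, 4):
  offset (0,1) -> (7,5): empty -> OK
  offset (1,1) -> (8,5): occupied ('#') -> FAIL
  offset (2,0) -> (9,4): out of bounds -> FAIL
  offset (2,1) -> (9,5): out of bounds -> FAIL
All cells valid: no

Answer: no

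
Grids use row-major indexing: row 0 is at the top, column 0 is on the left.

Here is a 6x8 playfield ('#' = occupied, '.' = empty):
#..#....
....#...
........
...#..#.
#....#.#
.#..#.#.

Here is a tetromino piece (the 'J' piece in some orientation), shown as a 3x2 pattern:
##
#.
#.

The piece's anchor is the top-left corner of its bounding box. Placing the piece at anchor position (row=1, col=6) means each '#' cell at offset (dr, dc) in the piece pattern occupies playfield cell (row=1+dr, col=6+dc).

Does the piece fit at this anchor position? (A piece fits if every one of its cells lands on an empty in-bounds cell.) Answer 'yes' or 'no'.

Check each piece cell at anchor (1, 6):
  offset (0,0) -> (1,6): empty -> OK
  offset (0,1) -> (1,7): empty -> OK
  offset (1,0) -> (2,6): empty -> OK
  offset (2,0) -> (3,6): occupied ('#') -> FAIL
All cells valid: no

Answer: no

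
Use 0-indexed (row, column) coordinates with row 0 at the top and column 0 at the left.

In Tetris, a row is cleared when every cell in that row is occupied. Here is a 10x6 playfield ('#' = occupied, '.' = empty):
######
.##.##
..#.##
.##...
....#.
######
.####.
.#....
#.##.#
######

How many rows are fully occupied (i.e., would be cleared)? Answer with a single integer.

Check each row:
  row 0: 0 empty cells -> FULL (clear)
  row 1: 2 empty cells -> not full
  row 2: 3 empty cells -> not full
  row 3: 4 empty cells -> not full
  row 4: 5 empty cells -> not full
  row 5: 0 empty cells -> FULL (clear)
  row 6: 2 empty cells -> not full
  row 7: 5 empty cells -> not full
  row 8: 2 empty cells -> not full
  row 9: 0 empty cells -> FULL (clear)
Total rows cleared: 3

Answer: 3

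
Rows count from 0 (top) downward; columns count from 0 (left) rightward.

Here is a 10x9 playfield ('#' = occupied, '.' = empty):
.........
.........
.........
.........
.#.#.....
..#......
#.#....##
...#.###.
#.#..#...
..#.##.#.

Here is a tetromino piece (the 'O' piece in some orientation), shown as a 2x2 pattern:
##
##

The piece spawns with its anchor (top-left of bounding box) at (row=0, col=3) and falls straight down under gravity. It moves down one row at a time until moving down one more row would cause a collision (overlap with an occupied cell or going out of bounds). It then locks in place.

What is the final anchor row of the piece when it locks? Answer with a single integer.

Spawn at (row=0, col=3). Try each row:
  row 0: fits
  row 1: fits
  row 2: fits
  row 3: blocked -> lock at row 2

Answer: 2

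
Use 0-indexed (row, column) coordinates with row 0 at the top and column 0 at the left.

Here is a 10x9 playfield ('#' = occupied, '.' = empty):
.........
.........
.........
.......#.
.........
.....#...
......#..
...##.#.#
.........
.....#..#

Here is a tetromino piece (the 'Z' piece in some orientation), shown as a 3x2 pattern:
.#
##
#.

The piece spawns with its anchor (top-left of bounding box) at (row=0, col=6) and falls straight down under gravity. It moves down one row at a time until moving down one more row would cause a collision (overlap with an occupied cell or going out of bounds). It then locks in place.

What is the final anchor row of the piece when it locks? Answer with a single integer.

Spawn at (row=0, col=6). Try each row:
  row 0: fits
  row 1: fits
  row 2: blocked -> lock at row 1

Answer: 1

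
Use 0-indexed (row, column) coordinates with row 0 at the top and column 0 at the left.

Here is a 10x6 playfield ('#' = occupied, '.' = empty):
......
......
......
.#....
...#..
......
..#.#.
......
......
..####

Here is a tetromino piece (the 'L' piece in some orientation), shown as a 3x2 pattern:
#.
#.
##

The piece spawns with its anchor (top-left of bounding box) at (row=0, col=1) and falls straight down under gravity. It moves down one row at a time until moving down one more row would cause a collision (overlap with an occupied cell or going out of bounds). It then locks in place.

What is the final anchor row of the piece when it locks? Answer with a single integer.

Spawn at (row=0, col=1). Try each row:
  row 0: fits
  row 1: blocked -> lock at row 0

Answer: 0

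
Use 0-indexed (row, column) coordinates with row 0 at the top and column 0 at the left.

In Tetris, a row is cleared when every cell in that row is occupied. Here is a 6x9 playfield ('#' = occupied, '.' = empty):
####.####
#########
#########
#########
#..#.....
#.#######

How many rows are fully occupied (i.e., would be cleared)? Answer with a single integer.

Answer: 3

Derivation:
Check each row:
  row 0: 1 empty cell -> not full
  row 1: 0 empty cells -> FULL (clear)
  row 2: 0 empty cells -> FULL (clear)
  row 3: 0 empty cells -> FULL (clear)
  row 4: 7 empty cells -> not full
  row 5: 1 empty cell -> not full
Total rows cleared: 3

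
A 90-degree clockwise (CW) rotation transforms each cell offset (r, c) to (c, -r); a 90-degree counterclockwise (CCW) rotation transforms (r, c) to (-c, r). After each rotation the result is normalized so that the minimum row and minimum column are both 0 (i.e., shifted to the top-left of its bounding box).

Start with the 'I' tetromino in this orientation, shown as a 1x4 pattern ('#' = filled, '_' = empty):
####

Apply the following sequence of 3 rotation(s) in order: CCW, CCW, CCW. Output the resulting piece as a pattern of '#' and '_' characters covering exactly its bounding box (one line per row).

Start:
####
After rotation 1 (CCW):
#
#
#
#
After rotation 2 (CCW):
####
After rotation 3 (CCW):
#
#
#
#

Answer: #
#
#
#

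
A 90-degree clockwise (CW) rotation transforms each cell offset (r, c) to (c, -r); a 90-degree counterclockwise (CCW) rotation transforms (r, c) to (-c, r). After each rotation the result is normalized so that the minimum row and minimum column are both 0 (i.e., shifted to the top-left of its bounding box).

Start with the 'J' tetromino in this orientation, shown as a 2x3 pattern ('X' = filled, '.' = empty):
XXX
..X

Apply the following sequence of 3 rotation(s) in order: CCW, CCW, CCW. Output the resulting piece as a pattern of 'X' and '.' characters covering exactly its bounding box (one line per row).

Start:
XXX
..X
After rotation 1 (CCW):
XX
X.
X.
After rotation 2 (CCW):
X..
XXX
After rotation 3 (CCW):
.X
.X
XX

Answer: .X
.X
XX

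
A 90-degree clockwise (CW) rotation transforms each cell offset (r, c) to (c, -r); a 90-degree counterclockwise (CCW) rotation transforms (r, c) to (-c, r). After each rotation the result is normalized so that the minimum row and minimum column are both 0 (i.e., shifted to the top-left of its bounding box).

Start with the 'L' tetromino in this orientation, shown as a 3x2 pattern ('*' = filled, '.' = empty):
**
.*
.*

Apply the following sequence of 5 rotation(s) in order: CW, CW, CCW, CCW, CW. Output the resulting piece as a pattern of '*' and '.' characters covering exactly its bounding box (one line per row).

Answer: ..*
***

Derivation:
Start:
**
.*
.*
After rotation 1 (CW):
..*
***
After rotation 2 (CW):
*.
*.
**
After rotation 3 (CCW):
..*
***
After rotation 4 (CCW):
**
.*
.*
After rotation 5 (CW):
..*
***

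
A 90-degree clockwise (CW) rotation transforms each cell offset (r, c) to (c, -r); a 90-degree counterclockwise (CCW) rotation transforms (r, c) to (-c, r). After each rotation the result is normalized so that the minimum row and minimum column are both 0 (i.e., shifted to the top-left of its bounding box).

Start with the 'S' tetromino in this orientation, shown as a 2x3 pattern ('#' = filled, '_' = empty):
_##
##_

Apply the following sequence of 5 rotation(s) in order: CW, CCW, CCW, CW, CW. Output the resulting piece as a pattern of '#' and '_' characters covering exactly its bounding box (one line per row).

Start:
_##
##_
After rotation 1 (CW):
#_
##
_#
After rotation 2 (CCW):
_##
##_
After rotation 3 (CCW):
#_
##
_#
After rotation 4 (CW):
_##
##_
After rotation 5 (CW):
#_
##
_#

Answer: #_
##
_#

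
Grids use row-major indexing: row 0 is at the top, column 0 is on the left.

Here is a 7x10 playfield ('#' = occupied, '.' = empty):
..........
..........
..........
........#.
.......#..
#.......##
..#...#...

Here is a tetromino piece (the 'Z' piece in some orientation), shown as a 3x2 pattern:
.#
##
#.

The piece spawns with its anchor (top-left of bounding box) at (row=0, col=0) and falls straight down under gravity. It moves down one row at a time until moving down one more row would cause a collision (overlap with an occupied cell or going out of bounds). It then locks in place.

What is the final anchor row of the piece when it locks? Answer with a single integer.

Answer: 2

Derivation:
Spawn at (row=0, col=0). Try each row:
  row 0: fits
  row 1: fits
  row 2: fits
  row 3: blocked -> lock at row 2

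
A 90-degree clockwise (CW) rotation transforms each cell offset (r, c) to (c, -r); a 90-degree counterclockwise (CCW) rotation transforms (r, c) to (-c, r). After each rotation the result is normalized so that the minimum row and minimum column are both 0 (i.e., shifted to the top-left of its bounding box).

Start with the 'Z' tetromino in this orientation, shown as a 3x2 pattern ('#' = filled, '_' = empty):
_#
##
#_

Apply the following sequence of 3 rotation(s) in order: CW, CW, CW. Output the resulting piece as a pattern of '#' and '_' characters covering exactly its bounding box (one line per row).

Answer: ##_
_##

Derivation:
Start:
_#
##
#_
After rotation 1 (CW):
##_
_##
After rotation 2 (CW):
_#
##
#_
After rotation 3 (CW):
##_
_##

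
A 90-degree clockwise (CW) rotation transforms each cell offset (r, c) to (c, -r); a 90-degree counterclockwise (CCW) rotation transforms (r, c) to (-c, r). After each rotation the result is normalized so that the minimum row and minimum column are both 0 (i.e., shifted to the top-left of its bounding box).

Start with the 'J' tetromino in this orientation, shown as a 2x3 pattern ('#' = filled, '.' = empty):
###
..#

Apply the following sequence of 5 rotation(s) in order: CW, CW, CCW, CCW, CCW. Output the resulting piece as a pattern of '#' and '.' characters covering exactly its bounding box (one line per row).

Answer: ##
#.
#.

Derivation:
Start:
###
..#
After rotation 1 (CW):
.#
.#
##
After rotation 2 (CW):
#..
###
After rotation 3 (CCW):
.#
.#
##
After rotation 4 (CCW):
###
..#
After rotation 5 (CCW):
##
#.
#.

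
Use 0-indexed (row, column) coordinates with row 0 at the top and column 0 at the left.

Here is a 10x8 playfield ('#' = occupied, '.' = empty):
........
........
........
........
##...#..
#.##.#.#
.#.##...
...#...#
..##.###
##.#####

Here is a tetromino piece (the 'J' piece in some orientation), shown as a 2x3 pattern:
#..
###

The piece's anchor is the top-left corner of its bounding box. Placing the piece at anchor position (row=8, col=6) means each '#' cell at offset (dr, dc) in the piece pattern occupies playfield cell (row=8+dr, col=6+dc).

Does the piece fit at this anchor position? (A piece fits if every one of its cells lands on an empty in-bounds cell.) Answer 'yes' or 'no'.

Answer: no

Derivation:
Check each piece cell at anchor (8, 6):
  offset (0,0) -> (8,6): occupied ('#') -> FAIL
  offset (1,0) -> (9,6): occupied ('#') -> FAIL
  offset (1,1) -> (9,7): occupied ('#') -> FAIL
  offset (1,2) -> (9,8): out of bounds -> FAIL
All cells valid: no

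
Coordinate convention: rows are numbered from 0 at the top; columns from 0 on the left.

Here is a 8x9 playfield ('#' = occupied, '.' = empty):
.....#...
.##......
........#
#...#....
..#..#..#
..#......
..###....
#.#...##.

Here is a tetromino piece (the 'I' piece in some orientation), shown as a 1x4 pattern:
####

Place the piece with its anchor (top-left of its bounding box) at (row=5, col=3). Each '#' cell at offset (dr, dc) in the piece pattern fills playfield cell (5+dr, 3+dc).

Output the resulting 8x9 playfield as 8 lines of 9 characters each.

Answer: .....#...
.##......
........#
#...#....
..#..#..#
..#####..
..###....
#.#...##.

Derivation:
Fill (5+0,3+0) = (5,3)
Fill (5+0,3+1) = (5,4)
Fill (5+0,3+2) = (5,5)
Fill (5+0,3+3) = (5,6)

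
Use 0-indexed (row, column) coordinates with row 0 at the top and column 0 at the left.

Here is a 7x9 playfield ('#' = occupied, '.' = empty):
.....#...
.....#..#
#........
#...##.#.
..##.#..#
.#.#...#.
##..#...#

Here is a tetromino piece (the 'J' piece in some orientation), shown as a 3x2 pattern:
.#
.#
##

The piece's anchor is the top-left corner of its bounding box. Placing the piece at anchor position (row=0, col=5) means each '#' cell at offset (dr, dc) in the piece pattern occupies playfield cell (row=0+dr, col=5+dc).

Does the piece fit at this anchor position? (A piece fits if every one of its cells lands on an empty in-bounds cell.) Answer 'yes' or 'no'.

Check each piece cell at anchor (0, 5):
  offset (0,1) -> (0,6): empty -> OK
  offset (1,1) -> (1,6): empty -> OK
  offset (2,0) -> (2,5): empty -> OK
  offset (2,1) -> (2,6): empty -> OK
All cells valid: yes

Answer: yes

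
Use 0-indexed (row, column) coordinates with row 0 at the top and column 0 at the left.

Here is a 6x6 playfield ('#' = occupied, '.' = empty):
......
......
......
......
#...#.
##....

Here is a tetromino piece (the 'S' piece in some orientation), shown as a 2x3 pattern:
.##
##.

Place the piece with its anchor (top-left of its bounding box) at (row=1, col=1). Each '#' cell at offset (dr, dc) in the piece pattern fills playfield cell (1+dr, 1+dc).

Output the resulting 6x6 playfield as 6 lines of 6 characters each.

Answer: ......
..##..
.##...
......
#...#.
##....

Derivation:
Fill (1+0,1+1) = (1,2)
Fill (1+0,1+2) = (1,3)
Fill (1+1,1+0) = (2,1)
Fill (1+1,1+1) = (2,2)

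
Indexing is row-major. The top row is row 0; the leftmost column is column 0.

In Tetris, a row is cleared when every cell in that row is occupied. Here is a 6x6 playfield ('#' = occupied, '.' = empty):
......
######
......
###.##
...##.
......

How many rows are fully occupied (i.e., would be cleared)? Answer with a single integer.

Answer: 1

Derivation:
Check each row:
  row 0: 6 empty cells -> not full
  row 1: 0 empty cells -> FULL (clear)
  row 2: 6 empty cells -> not full
  row 3: 1 empty cell -> not full
  row 4: 4 empty cells -> not full
  row 5: 6 empty cells -> not full
Total rows cleared: 1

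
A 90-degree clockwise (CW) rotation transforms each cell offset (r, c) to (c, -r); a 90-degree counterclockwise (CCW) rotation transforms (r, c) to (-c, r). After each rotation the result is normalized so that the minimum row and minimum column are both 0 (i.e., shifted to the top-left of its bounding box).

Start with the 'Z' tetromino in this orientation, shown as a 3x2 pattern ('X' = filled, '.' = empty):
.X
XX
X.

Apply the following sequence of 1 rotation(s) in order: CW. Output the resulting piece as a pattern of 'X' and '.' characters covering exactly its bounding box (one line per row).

Answer: XX.
.XX

Derivation:
Start:
.X
XX
X.
After rotation 1 (CW):
XX.
.XX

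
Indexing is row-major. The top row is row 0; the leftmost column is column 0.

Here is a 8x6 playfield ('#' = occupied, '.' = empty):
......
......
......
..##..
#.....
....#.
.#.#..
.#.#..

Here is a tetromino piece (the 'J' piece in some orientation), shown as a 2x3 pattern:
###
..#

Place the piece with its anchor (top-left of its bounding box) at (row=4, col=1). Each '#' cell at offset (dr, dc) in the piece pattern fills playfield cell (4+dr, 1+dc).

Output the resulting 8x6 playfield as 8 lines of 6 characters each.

Fill (4+0,1+0) = (4,1)
Fill (4+0,1+1) = (4,2)
Fill (4+0,1+2) = (4,3)
Fill (4+1,1+2) = (5,3)

Answer: ......
......
......
..##..
####..
...##.
.#.#..
.#.#..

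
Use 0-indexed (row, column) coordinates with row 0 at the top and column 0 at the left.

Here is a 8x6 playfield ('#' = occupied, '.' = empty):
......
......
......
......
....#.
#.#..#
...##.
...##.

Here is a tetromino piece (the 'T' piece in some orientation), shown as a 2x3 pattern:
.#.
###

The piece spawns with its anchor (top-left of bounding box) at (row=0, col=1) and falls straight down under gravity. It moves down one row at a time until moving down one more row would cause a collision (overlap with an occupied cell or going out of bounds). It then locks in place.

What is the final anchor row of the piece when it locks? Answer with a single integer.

Spawn at (row=0, col=1). Try each row:
  row 0: fits
  row 1: fits
  row 2: fits
  row 3: fits
  row 4: blocked -> lock at row 3

Answer: 3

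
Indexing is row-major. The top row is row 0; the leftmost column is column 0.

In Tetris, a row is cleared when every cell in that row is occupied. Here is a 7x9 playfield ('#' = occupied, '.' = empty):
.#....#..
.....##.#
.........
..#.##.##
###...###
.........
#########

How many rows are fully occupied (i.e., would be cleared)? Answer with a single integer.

Check each row:
  row 0: 7 empty cells -> not full
  row 1: 6 empty cells -> not full
  row 2: 9 empty cells -> not full
  row 3: 4 empty cells -> not full
  row 4: 3 empty cells -> not full
  row 5: 9 empty cells -> not full
  row 6: 0 empty cells -> FULL (clear)
Total rows cleared: 1

Answer: 1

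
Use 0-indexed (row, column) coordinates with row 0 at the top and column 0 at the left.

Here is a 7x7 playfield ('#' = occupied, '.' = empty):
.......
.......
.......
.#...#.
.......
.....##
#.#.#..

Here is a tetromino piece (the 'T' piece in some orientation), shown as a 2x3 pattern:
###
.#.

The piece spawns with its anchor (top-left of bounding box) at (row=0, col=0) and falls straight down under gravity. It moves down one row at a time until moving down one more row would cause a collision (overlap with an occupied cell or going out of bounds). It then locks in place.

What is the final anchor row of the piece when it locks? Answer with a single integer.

Answer: 1

Derivation:
Spawn at (row=0, col=0). Try each row:
  row 0: fits
  row 1: fits
  row 2: blocked -> lock at row 1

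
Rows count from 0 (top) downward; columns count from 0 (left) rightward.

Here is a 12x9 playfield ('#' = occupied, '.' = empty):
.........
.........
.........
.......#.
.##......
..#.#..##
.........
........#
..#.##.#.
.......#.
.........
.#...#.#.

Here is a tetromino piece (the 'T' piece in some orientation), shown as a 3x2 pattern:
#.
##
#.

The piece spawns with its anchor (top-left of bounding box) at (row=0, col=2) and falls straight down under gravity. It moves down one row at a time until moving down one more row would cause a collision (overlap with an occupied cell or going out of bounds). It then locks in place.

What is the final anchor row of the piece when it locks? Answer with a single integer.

Answer: 1

Derivation:
Spawn at (row=0, col=2). Try each row:
  row 0: fits
  row 1: fits
  row 2: blocked -> lock at row 1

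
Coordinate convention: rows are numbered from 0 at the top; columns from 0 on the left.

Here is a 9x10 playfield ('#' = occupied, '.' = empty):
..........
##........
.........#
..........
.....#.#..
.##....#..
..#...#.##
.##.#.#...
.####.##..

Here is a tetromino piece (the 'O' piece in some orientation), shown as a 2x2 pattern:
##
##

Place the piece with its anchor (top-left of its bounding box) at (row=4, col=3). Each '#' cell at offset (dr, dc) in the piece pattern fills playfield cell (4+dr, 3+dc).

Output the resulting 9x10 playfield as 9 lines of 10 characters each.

Fill (4+0,3+0) = (4,3)
Fill (4+0,3+1) = (4,4)
Fill (4+1,3+0) = (5,3)
Fill (4+1,3+1) = (5,4)

Answer: ..........
##........
.........#
..........
...###.#..
.####..#..
..#...#.##
.##.#.#...
.####.##..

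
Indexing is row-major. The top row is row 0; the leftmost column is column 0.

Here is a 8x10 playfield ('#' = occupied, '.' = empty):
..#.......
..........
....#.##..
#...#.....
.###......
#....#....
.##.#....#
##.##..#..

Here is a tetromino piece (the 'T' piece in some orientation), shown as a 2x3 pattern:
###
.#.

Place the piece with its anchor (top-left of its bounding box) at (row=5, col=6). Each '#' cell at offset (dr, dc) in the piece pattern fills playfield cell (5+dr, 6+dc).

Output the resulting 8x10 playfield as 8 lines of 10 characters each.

Answer: ..#.......
..........
....#.##..
#...#.....
.###......
#....####.
.##.#..#.#
##.##..#..

Derivation:
Fill (5+0,6+0) = (5,6)
Fill (5+0,6+1) = (5,7)
Fill (5+0,6+2) = (5,8)
Fill (5+1,6+1) = (6,7)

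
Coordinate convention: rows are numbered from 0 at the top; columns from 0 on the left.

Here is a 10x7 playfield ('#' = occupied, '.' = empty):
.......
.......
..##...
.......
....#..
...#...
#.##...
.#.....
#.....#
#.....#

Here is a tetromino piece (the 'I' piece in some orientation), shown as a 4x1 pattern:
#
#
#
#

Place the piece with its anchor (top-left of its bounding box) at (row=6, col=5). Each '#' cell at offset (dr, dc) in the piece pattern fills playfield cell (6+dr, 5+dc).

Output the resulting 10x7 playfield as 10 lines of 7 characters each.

Fill (6+0,5+0) = (6,5)
Fill (6+1,5+0) = (7,5)
Fill (6+2,5+0) = (8,5)
Fill (6+3,5+0) = (9,5)

Answer: .......
.......
..##...
.......
....#..
...#...
#.##.#.
.#...#.
#....##
#....##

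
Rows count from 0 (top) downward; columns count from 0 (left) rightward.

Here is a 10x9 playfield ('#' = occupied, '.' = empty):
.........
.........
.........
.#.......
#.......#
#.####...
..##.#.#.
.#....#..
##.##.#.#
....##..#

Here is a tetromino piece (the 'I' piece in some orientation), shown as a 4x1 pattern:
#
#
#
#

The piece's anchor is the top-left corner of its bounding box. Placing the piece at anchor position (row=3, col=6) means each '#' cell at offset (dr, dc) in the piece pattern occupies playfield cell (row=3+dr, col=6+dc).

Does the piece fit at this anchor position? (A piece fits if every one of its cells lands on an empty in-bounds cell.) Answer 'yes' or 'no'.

Check each piece cell at anchor (3, 6):
  offset (0,0) -> (3,6): empty -> OK
  offset (1,0) -> (4,6): empty -> OK
  offset (2,0) -> (5,6): empty -> OK
  offset (3,0) -> (6,6): empty -> OK
All cells valid: yes

Answer: yes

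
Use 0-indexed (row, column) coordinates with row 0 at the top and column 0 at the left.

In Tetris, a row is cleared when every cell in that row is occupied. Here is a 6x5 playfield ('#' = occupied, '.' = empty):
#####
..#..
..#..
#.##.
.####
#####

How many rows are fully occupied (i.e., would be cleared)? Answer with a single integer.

Check each row:
  row 0: 0 empty cells -> FULL (clear)
  row 1: 4 empty cells -> not full
  row 2: 4 empty cells -> not full
  row 3: 2 empty cells -> not full
  row 4: 1 empty cell -> not full
  row 5: 0 empty cells -> FULL (clear)
Total rows cleared: 2

Answer: 2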